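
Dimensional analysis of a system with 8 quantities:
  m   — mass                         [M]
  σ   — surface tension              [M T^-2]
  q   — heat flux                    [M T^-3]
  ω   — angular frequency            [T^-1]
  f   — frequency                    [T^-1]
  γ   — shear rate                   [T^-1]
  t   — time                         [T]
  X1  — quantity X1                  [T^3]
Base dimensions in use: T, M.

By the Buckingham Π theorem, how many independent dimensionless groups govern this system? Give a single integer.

Dimensional matrix (T×M by m×σ×q×ω×f×γ×t×X1):
  T: [ 0 -2 -3 -1 -1 -1  1  3]
  M: [ 1  1  1  0  0  0  0  0]
Echelon form has 2 nonzero rows (pivots: m,σ)
Π count = n − r = 8 − 2 = 6

6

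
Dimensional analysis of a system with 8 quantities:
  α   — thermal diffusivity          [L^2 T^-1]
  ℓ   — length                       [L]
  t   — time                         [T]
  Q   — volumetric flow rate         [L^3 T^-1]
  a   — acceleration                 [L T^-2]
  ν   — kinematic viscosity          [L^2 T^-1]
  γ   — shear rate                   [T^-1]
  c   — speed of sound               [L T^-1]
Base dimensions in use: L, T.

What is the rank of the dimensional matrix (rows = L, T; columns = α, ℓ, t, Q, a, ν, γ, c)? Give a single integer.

2

Write exponents as rows L,T / cols α,ℓ,t,Q,a,ν,γ,c:
  L: [ 2  1  0  3  1  2  0  1]
  T: [-1  0  1 -1 -2 -1 -1 -1]
Row reduction gives pivot columns α,ℓ; rank = 2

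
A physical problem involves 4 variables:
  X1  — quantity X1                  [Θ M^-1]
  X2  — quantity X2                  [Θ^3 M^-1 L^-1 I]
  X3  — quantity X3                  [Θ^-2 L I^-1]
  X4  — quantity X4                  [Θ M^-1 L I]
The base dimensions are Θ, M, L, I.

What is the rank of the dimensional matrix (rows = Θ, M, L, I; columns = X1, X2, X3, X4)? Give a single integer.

3

Exponent matrix [Θ,M,L,I] × [X1,X2,X3,X4]:
  Θ: [ 1  3 -2  1]
  M: [-1 -1  0 -1]
  L: [ 0 -1  1  1]
  I: [ 0  1 -1  1]
RREF → pivots at {X1,X2,X4} ⇒ r = 3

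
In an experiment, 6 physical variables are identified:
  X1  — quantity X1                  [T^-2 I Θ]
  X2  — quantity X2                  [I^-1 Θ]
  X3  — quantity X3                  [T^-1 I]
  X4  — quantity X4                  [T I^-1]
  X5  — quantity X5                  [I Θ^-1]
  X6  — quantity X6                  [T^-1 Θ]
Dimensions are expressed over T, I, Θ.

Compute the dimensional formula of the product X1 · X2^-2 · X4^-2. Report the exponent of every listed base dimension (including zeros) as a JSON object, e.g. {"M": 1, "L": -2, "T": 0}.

{"T": -4, "I": 5, "Θ": -1}

Dimensional matrix (T×I×Θ by X1×X2×X3×X4×X5×X6):
  T: [-2  0 -1  1  0 -1]
  I: [ 1 -1  1 -1  1  0]
  Θ: [ 1  1  0  0 -1  1]
  [T]: (1)·-2+(-2)·0+(-2)·1 = -4
  [I]: (1)·1+(-2)·-1+(-2)·-1 = 5
  [Θ]: (1)·1+(-2)·1+(-2)·0 = -1
⇒ T^-4 I^5 Θ^-1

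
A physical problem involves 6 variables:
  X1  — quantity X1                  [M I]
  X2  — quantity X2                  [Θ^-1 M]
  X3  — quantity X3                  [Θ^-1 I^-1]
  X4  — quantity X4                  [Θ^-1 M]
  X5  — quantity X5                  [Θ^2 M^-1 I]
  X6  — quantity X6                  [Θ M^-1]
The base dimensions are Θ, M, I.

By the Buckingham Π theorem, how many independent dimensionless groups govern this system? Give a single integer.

4

Dimensional matrix (Θ×M×I by X1×X2×X3×X4×X5×X6):
  Θ: [ 0 -1 -1 -1  2  1]
  M: [ 1  1  0  1 -1 -1]
  I: [ 1  0 -1  0  1  0]
Echelon form has 2 nonzero rows (pivots: X1,X2)
6 vars − rank 2 = 4 Π groups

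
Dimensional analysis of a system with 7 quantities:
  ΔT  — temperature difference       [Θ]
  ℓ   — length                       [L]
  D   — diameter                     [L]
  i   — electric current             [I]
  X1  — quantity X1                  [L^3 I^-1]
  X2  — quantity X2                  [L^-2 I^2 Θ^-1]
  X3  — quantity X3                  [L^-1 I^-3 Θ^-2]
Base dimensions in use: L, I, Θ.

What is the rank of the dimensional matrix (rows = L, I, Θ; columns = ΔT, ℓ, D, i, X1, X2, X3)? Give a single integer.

3

Dimensional matrix (L×I×Θ by ΔT×ℓ×D×i×X1×X2×X3):
  L: [ 0  1  1  0  3 -2 -1]
  I: [ 0  0  0  1 -1  2 -3]
  Θ: [ 1  0  0  0  0 -1 -2]
Echelon form has 3 nonzero rows (pivots: ΔT,ℓ,i)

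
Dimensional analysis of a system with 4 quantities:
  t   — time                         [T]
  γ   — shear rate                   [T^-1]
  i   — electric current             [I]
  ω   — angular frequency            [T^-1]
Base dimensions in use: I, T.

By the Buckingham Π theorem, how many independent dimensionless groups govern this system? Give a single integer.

2

Dimensional matrix (I×T by t×γ×i×ω):
  I: [ 0  0  1  0]
  T: [ 1 -1  0 -1]
RREF → pivots at {t,i} ⇒ r = 2
Π count = n − r = 4 − 2 = 2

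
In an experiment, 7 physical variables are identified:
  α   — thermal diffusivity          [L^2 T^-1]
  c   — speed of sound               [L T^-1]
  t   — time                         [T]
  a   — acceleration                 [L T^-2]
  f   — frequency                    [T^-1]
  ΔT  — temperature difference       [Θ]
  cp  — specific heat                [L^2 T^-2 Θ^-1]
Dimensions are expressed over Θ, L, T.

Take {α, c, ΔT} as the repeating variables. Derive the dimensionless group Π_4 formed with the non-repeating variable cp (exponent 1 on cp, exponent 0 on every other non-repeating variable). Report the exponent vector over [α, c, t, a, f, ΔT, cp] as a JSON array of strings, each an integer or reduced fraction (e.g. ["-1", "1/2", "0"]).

["0", "-2", "0", "0", "0", "1", "1"]

Dimensional matrix (Θ×L×T by α×c×t×a×f×ΔT×cp):
  Θ: [ 0  0  0  0  0  1 -1]
  L: [ 2  1  0  1  0  0  2]
  T: [-1 -1  1 -2 -1  0 -2]
RREF → pivots at {α,c,ΔT} ⇒ r = 3
Repeat: α,c,ΔT; free: t,a,f,cp
RREF:
  r0: [   1    0    1   -1   -1    0    0]
  r1: [   0    1   -2    3    2    0    2]
  r2: [   0    0    0    0    0    1   -1]
Fix exponent of cp at 1, t at 0, a at 0, f at 0; solve each RREF row for its pivot's exponent:
  r0: exp(α) + (0)·1 = 0 ⇒ exp(α) = 0
  r1: exp(c) + (2)·1 = 0 ⇒ exp(c) = -2
  r2: exp(ΔT) + (-1)·1 = 0 ⇒ exp(ΔT) = 1
Π_4 = c^-2 · ΔT · cp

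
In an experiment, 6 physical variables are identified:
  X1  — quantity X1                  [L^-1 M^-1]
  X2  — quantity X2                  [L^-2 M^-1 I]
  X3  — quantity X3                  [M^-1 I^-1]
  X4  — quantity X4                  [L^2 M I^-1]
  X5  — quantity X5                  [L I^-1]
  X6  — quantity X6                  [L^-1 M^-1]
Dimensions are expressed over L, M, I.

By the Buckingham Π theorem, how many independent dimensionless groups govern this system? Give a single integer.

Dimensional matrix (L×M×I by X1×X2×X3×X4×X5×X6):
  L: [-1 -2  0  2  1 -1]
  M: [-1 -1 -1  1  0 -1]
  I: [ 0  1 -1 -1 -1  0]
Echelon form has 2 nonzero rows (pivots: X1,X2)
n=6, r=2 ⇒ 4 dimensionless groups

4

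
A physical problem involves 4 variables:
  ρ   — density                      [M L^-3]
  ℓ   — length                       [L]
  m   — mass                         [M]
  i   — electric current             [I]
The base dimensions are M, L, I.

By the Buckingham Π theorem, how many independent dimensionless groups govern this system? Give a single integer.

1

Write exponents as rows M,L,I / cols ρ,ℓ,m,i:
  M: [ 1  0  1  0]
  L: [-3  1  0  0]
  I: [ 0  0  0  1]
Echelon form has 3 nonzero rows (pivots: ρ,ℓ,i)
n=4, r=3 ⇒ 1 dimensionless group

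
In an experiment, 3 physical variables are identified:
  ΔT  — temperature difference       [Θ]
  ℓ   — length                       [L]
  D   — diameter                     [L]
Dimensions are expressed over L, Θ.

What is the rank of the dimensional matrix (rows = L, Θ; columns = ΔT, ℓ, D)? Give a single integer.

Dimensional matrix (L×Θ by ΔT×ℓ×D):
  L: [ 0  1  1]
  Θ: [ 1  0  0]
Echelon form has 2 nonzero rows (pivots: ΔT,ℓ)

2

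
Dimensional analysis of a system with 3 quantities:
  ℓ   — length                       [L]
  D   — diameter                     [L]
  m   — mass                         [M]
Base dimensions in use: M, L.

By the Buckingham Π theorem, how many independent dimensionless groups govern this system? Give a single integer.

Write exponents as rows M,L / cols ℓ,D,m:
  M: [ 0  0  1]
  L: [ 1  1  0]
RREF → pivots at {ℓ,m} ⇒ r = 2
3 vars − rank 2 = 1 Π group

1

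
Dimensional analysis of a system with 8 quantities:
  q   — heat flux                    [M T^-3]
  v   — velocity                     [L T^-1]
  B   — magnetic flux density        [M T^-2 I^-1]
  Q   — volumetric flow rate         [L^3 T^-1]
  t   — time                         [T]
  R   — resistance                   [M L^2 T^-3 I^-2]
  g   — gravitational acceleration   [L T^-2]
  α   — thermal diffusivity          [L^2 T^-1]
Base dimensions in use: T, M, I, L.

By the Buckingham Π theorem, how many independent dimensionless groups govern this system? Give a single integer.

4

Exponent matrix [T,M,I,L] × [q,v,B,Q,t,R,g,α]:
  T: [-3 -1 -2 -1  1 -3 -2 -1]
  M: [ 1  0  1  0  0  1  0  0]
  I: [ 0  0 -1  0  0 -2  0  0]
  L: [ 0  1  0  3  0  2  1  2]
Echelon form has 4 nonzero rows (pivots: q,v,B,Q)
8 vars − rank 4 = 4 Π groups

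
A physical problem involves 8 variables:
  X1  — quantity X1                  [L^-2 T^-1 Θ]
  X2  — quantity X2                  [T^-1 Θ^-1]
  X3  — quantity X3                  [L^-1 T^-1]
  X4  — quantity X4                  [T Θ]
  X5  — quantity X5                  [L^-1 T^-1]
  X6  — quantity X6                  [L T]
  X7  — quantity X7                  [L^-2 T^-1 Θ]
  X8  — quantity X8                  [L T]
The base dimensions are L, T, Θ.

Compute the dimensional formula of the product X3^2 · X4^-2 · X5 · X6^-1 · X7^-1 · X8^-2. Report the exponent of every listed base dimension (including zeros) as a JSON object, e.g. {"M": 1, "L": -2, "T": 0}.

Dimensional matrix (L×T×Θ by X1×X2×X3×X4×X5×X6×X7×X8):
  L: [-2  0 -1  0 -1  1 -2  1]
  T: [-1 -1 -1  1 -1  1 -1  1]
  Θ: [ 1 -1  0  1  0  0  1  0]
  [L]: (2)·-1+(-2)·0+(1)·-1+(-1)·1+(-1)·-2+(-2)·1 = -4
  [T]: (2)·-1+(-2)·1+(1)·-1+(-1)·1+(-1)·-1+(-2)·1 = -7
  [Θ]: (2)·0+(-2)·1+(1)·0+(-1)·0+(-1)·1+(-2)·0 = -3
⇒ L^-4 T^-7 Θ^-3

{"L": -4, "T": -7, "Θ": -3}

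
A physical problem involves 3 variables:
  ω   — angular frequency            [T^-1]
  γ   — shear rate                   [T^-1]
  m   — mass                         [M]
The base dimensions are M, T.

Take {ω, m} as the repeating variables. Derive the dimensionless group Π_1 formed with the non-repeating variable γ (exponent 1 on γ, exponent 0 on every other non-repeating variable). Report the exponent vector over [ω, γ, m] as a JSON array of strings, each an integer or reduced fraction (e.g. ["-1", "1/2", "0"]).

Dimensional matrix (M×T by ω×γ×m):
  M: [ 0  0  1]
  T: [-1 -1  0]
Echelon form has 2 nonzero rows (pivots: ω,m)
Pivot set = {ω,m}, free = {γ}
RREF:
  r0: [   1    1    0]
  r1: [   0    0    1]
Fix exponent of γ at 1; solve each RREF row for its pivot's exponent:
  r0: exp(ω) + (1)·1 = 0 ⇒ exp(ω) = -1
  r1: exp(m) + (0)·1 = 0 ⇒ exp(m) = 0
Π_1 = ω^-1 · γ

["-1", "1", "0"]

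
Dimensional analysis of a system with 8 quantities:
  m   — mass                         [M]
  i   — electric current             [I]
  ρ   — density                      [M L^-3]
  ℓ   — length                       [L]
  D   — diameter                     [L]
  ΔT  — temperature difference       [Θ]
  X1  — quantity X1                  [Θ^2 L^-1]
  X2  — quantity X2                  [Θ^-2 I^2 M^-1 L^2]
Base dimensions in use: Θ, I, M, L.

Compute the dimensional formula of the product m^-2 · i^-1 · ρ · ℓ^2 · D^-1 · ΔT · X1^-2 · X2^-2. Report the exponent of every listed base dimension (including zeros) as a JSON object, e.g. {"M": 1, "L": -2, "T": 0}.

{"Θ": 1, "I": -5, "M": 1, "L": -4}

Exponent matrix [Θ,I,M,L] × [m,i,ρ,ℓ,D,ΔT,X1,X2]:
  Θ: [ 0  0  0  0  0  1  2 -2]
  I: [ 0  1  0  0  0  0  0  2]
  M: [ 1  0  1  0  0  0  0 -1]
  L: [ 0  0 -3  1  1  0 -1  2]
  [Θ]: (-2)·0+(-1)·0+(1)·0+(2)·0+(-1)·0+(1)·1+(-2)·2+(-2)·-2 = 1
  [I]: (-2)·0+(-1)·1+(1)·0+(2)·0+(-1)·0+(1)·0+(-2)·0+(-2)·2 = -5
  [M]: (-2)·1+(-1)·0+(1)·1+(2)·0+(-1)·0+(1)·0+(-2)·0+(-2)·-1 = 1
  [L]: (-2)·0+(-1)·0+(1)·-3+(2)·1+(-1)·1+(1)·0+(-2)·-1+(-2)·2 = -4
⇒ Θ I^-5 M L^-4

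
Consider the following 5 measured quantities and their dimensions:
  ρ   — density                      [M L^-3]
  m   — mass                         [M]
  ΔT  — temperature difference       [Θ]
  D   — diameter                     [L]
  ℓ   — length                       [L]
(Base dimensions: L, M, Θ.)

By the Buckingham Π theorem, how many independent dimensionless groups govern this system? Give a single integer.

2

Dimensional matrix (L×M×Θ by ρ×m×ΔT×D×ℓ):
  L: [-3  0  0  1  1]
  M: [ 1  1  0  0  0]
  Θ: [ 0  0  1  0  0]
Echelon form has 3 nonzero rows (pivots: ρ,m,ΔT)
n=5, r=3 ⇒ 2 dimensionless groups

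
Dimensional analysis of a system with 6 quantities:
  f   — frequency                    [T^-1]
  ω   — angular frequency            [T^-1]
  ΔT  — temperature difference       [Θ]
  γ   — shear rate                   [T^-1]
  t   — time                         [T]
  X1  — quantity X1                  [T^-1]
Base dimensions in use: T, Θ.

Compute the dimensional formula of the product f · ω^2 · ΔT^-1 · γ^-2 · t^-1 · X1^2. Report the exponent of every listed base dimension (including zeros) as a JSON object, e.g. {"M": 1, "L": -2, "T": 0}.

{"T": -4, "Θ": -1}

Exponent matrix [T,Θ] × [f,ω,ΔT,γ,t,X1]:
  T: [-1 -1  0 -1  1 -1]
  Θ: [ 0  0  1  0  0  0]
  [T]: (1)·-1+(2)·-1+(-1)·0+(-2)·-1+(-1)·1+(2)·-1 = -4
  [Θ]: (1)·0+(2)·0+(-1)·1+(-2)·0+(-1)·0+(2)·0 = -1
⇒ T^-4 Θ^-1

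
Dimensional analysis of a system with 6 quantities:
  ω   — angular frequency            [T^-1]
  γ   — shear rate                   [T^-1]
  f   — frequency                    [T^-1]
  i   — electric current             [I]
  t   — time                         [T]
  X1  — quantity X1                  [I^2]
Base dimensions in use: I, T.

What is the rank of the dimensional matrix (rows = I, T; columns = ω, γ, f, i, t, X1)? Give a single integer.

2

Write exponents as rows I,T / cols ω,γ,f,i,t,X1:
  I: [ 0  0  0  1  0  2]
  T: [-1 -1 -1  0  1  0]
Row reduction gives pivot columns ω,i; rank = 2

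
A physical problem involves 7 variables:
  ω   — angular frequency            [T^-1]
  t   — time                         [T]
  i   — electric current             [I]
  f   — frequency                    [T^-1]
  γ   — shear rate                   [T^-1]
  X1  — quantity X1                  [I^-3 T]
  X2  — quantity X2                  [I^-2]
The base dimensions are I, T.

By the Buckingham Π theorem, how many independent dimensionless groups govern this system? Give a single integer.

Write exponents as rows I,T / cols ω,t,i,f,γ,X1,X2:
  I: [ 0  0  1  0  0 -3 -2]
  T: [-1  1  0 -1 -1  1  0]
Echelon form has 2 nonzero rows (pivots: ω,i)
Π count = n − r = 7 − 2 = 5

5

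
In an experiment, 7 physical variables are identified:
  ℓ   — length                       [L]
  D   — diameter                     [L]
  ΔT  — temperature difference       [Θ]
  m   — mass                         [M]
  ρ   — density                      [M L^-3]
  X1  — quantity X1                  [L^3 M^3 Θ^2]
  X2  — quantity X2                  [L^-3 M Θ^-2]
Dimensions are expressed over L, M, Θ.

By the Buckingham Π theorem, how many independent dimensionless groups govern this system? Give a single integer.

Exponent matrix [L,M,Θ] × [ℓ,D,ΔT,m,ρ,X1,X2]:
  L: [ 1  1  0  0 -3  3 -3]
  M: [ 0  0  0  1  1  3  1]
  Θ: [ 0  0  1  0  0  2 -2]
RREF → pivots at {ℓ,ΔT,m} ⇒ r = 3
n=7, r=3 ⇒ 4 dimensionless groups

4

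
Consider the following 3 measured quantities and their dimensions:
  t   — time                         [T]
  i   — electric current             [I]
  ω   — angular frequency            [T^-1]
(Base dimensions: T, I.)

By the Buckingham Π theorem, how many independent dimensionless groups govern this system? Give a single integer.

Dimensional matrix (T×I by t×i×ω):
  T: [ 1  0 -1]
  I: [ 0  1  0]
Row reduction gives pivot columns t,i; rank = 2
n=3, r=2 ⇒ 1 dimensionless group

1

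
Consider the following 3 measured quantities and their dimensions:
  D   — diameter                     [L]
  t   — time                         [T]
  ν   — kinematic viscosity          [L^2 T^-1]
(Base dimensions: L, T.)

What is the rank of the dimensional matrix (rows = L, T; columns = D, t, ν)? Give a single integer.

Dimensional matrix (L×T by D×t×ν):
  L: [ 1  0  2]
  T: [ 0  1 -1]
RREF → pivots at {D,t} ⇒ r = 2

2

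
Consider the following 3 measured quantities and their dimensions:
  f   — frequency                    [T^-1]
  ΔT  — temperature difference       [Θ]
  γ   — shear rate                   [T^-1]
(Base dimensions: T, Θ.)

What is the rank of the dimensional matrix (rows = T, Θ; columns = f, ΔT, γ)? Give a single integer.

Exponent matrix [T,Θ] × [f,ΔT,γ]:
  T: [-1  0 -1]
  Θ: [ 0  1  0]
Echelon form has 2 nonzero rows (pivots: f,ΔT)

2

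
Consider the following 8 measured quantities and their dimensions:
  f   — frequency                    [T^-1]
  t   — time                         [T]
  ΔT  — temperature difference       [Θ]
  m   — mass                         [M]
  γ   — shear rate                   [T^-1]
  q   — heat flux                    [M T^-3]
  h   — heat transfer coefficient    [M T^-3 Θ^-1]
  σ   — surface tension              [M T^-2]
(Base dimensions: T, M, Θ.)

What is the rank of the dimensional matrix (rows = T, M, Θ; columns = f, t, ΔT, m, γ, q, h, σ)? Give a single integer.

3

Write exponents as rows T,M,Θ / cols f,t,ΔT,m,γ,q,h,σ:
  T: [-1  1  0  0 -1 -3 -3 -2]
  M: [ 0  0  0  1  0  1  1  1]
  Θ: [ 0  0  1  0  0  0 -1  0]
Row reduction gives pivot columns f,ΔT,m; rank = 3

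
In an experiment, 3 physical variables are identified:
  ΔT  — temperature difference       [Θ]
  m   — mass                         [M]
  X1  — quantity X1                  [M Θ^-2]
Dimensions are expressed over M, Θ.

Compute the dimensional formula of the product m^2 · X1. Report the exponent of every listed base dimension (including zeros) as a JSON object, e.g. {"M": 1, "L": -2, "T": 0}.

{"M": 3, "Θ": -2}

Write exponents as rows M,Θ / cols ΔT,m,X1:
  M: [ 0  1  1]
  Θ: [ 1  0 -2]
  [M]: (2)·1+(1)·1 = 3
  [Θ]: (2)·0+(1)·-2 = -2
⇒ M^3 Θ^-2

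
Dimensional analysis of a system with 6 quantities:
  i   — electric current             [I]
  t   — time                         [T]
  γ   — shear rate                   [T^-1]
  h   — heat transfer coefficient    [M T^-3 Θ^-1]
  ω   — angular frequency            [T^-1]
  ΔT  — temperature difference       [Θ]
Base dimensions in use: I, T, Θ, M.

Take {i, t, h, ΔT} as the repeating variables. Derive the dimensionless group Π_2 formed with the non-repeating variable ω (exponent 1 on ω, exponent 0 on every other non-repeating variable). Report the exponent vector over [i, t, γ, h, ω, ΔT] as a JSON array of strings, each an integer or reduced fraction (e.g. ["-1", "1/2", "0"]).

Dimensional matrix (I×T×Θ×M by i×t×γ×h×ω×ΔT):
  I: [ 1  0  0  0  0  0]
  T: [ 0  1 -1 -3 -1  0]
  Θ: [ 0  0  0 -1  0  1]
  M: [ 0  0  0  1  0  0]
Row reduction gives pivot columns i,t,h,ΔT; rank = 4
Repeat: i,t,h,ΔT; free: γ,ω
RREF:
  r0: [   1    0    0    0    0    0]
  r1: [   0    1   -1    0   -1    0]
  r2: [   0    0    0    1    0    0]
  r3: [   0    0    0    0    0    1]
Fix exponent of ω at 1, γ at 0; solve each RREF row for its pivot's exponent:
  r0: exp(i) + (0)·1 = 0 ⇒ exp(i) = 0
  r1: exp(t) + (-1)·1 = 0 ⇒ exp(t) = 1
  r2: exp(h) + (0)·1 = 0 ⇒ exp(h) = 0
  r3: exp(ΔT) + (0)·1 = 0 ⇒ exp(ΔT) = 0
Π_2 = t · ω

["0", "1", "0", "0", "1", "0"]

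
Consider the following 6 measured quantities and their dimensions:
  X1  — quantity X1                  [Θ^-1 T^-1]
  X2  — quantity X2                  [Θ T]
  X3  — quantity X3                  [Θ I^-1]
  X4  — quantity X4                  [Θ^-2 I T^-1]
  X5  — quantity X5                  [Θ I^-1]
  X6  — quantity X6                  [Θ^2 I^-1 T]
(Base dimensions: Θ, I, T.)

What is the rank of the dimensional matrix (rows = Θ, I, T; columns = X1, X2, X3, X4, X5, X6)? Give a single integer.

Exponent matrix [Θ,I,T] × [X1,X2,X3,X4,X5,X6]:
  Θ: [-1  1  1 -2  1  2]
  I: [ 0  0 -1  1 -1 -1]
  T: [-1  1  0 -1  0  1]
RREF → pivots at {X1,X3} ⇒ r = 2

2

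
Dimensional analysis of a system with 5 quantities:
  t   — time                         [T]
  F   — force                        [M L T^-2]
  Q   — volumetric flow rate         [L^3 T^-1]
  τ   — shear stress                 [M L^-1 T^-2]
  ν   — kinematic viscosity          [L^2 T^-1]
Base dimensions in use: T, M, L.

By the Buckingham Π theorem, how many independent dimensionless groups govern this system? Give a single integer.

2

Write exponents as rows T,M,L / cols t,F,Q,τ,ν:
  T: [ 1 -2 -1 -2 -1]
  M: [ 0  1  0  1  0]
  L: [ 0  1  3 -1  2]
Row reduction gives pivot columns t,F,Q; rank = 3
5 vars − rank 3 = 2 Π groups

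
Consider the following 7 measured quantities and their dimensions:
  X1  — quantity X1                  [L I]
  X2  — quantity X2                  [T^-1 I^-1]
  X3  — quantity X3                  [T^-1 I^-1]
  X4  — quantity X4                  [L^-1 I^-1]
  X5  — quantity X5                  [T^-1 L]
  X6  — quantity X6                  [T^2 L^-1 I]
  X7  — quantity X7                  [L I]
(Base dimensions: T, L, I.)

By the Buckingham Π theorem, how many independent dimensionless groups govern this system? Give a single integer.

Write exponents as rows T,L,I / cols X1,X2,X3,X4,X5,X6,X7:
  T: [ 0 -1 -1  0 -1  2  0]
  L: [ 1  0  0 -1  1 -1  1]
  I: [ 1 -1 -1 -1  0  1  1]
Row reduction gives pivot columns X1,X2; rank = 2
7 vars − rank 2 = 5 Π groups

5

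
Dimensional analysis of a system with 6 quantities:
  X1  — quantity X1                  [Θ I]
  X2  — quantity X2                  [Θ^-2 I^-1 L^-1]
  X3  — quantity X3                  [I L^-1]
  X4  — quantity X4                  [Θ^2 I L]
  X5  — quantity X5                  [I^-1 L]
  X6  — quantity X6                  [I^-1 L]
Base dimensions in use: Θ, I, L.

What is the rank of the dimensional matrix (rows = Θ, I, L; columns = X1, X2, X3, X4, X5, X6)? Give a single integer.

2

Dimensional matrix (Θ×I×L by X1×X2×X3×X4×X5×X6):
  Θ: [ 1 -2  0  2  0  0]
  I: [ 1 -1  1  1 -1 -1]
  L: [ 0 -1 -1  1  1  1]
RREF → pivots at {X1,X2} ⇒ r = 2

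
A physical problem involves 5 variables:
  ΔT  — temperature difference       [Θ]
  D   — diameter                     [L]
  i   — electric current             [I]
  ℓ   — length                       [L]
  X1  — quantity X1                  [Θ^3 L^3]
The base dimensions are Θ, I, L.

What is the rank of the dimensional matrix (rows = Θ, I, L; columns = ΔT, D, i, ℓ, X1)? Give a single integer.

Write exponents as rows Θ,I,L / cols ΔT,D,i,ℓ,X1:
  Θ: [ 1  0  0  0  3]
  I: [ 0  0  1  0  0]
  L: [ 0  1  0  1  3]
Row reduction gives pivot columns ΔT,D,i; rank = 3

3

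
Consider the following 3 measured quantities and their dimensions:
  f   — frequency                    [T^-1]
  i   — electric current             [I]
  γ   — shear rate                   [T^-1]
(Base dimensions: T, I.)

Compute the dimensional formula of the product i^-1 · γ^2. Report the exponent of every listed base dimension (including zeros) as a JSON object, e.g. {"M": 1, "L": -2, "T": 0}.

{"T": -2, "I": -1}

Exponent matrix [T,I] × [f,i,γ]:
  T: [-1  0 -1]
  I: [ 0  1  0]
  [T]: (-1)·0+(2)·-1 = -2
  [I]: (-1)·1+(2)·0 = -1
⇒ T^-2 I^-1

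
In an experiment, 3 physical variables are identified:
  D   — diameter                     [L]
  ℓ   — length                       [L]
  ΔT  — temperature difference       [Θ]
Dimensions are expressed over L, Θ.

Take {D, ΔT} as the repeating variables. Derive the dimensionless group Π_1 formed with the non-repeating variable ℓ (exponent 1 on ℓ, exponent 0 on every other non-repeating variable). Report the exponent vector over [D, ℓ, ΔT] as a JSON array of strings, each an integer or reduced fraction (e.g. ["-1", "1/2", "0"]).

["-1", "1", "0"]

Exponent matrix [L,Θ] × [D,ℓ,ΔT]:
  L: [ 1  1  0]
  Θ: [ 0  0  1]
RREF → pivots at {D,ΔT} ⇒ r = 2
Repeat: D,ΔT; free: ℓ
RREF:
  r0: [   1    1    0]
  r1: [   0    0    1]
Fix exponent of ℓ at 1; solve each RREF row for its pivot's exponent:
  r0: exp(D) + (1)·1 = 0 ⇒ exp(D) = -1
  r1: exp(ΔT) + (0)·1 = 0 ⇒ exp(ΔT) = 0
Π_1 = D^-1 · ℓ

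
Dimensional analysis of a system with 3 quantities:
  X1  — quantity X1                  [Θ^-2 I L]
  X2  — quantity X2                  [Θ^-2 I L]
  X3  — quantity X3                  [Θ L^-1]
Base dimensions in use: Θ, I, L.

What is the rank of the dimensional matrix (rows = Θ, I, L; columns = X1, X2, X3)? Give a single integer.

2

Write exponents as rows Θ,I,L / cols X1,X2,X3:
  Θ: [-2 -2  1]
  I: [ 1  1  0]
  L: [ 1  1 -1]
Row reduction gives pivot columns X1,X3; rank = 2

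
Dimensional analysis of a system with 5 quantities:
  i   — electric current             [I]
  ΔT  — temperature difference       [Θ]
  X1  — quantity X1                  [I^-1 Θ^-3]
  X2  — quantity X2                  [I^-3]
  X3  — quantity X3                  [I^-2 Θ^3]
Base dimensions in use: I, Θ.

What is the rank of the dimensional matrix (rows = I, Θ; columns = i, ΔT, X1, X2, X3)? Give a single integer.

Write exponents as rows I,Θ / cols i,ΔT,X1,X2,X3:
  I: [ 1  0 -1 -3 -2]
  Θ: [ 0  1 -3  0  3]
Row reduction gives pivot columns i,ΔT; rank = 2

2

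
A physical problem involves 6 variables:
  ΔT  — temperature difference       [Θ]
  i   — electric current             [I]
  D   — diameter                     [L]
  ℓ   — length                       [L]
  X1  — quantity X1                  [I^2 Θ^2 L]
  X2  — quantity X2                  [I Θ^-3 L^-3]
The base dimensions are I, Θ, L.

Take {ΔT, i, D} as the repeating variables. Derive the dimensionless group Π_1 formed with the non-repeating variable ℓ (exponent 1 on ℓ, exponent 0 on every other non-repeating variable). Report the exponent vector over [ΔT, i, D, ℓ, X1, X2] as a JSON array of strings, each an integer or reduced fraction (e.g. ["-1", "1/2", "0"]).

Write exponents as rows I,Θ,L / cols ΔT,i,D,ℓ,X1,X2:
  I: [ 0  1  0  0  2  1]
  Θ: [ 1  0  0  0  2 -3]
  L: [ 0  0  1  1  1 -3]
Echelon form has 3 nonzero rows (pivots: ΔT,i,D)
Repeat: ΔT,i,D; free: ℓ,X1,X2
RREF:
  r0: [   1    0    0    0    2   -3]
  r1: [   0    1    0    0    2    1]
  r2: [   0    0    1    1    1   -3]
Fix exponent of ℓ at 1, X1 at 0, X2 at 0; solve each RREF row for its pivot's exponent:
  r0: exp(ΔT) + (0)·1 = 0 ⇒ exp(ΔT) = 0
  r1: exp(i) + (0)·1 = 0 ⇒ exp(i) = 0
  r2: exp(D) + (1)·1 = 0 ⇒ exp(D) = -1
Π_1 = D^-1 · ℓ

["0", "0", "-1", "1", "0", "0"]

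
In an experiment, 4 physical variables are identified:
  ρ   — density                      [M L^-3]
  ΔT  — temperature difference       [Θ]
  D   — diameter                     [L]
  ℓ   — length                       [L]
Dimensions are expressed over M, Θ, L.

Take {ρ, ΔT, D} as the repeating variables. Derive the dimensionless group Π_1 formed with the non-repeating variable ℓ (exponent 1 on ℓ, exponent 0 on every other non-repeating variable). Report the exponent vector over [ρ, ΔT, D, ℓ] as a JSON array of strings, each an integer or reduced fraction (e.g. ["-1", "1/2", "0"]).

Dimensional matrix (M×Θ×L by ρ×ΔT×D×ℓ):
  M: [ 1  0  0  0]
  Θ: [ 0  1  0  0]
  L: [-3  0  1  1]
Row reduction gives pivot columns ρ,ΔT,D; rank = 3
Pivot set = {ρ,ΔT,D}, free = {ℓ}
RREF:
  r0: [   1    0    0    0]
  r1: [   0    1    0    0]
  r2: [   0    0    1    1]
Fix exponent of ℓ at 1; solve each RREF row for its pivot's exponent:
  r0: exp(ρ) + (0)·1 = 0 ⇒ exp(ρ) = 0
  r1: exp(ΔT) + (0)·1 = 0 ⇒ exp(ΔT) = 0
  r2: exp(D) + (1)·1 = 0 ⇒ exp(D) = -1
Π_1 = D^-1 · ℓ

["0", "0", "-1", "1"]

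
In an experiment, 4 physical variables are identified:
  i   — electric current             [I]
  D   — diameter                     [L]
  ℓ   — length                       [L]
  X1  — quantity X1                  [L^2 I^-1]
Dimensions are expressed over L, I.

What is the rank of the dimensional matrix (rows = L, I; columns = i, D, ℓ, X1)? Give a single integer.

2

Write exponents as rows L,I / cols i,D,ℓ,X1:
  L: [ 0  1  1  2]
  I: [ 1  0  0 -1]
RREF → pivots at {i,D} ⇒ r = 2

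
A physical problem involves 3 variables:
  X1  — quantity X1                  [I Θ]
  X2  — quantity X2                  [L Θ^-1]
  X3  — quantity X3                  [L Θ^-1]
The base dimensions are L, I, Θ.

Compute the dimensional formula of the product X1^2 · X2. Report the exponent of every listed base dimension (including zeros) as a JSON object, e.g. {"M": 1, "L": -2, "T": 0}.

Dimensional matrix (L×I×Θ by X1×X2×X3):
  L: [ 0  1  1]
  I: [ 1  0  0]
  Θ: [ 1 -1 -1]
  [L]: (2)·0+(1)·1 = 1
  [I]: (2)·1+(1)·0 = 2
  [Θ]: (2)·1+(1)·-1 = 1
⇒ L I^2 Θ

{"L": 1, "I": 2, "Θ": 1}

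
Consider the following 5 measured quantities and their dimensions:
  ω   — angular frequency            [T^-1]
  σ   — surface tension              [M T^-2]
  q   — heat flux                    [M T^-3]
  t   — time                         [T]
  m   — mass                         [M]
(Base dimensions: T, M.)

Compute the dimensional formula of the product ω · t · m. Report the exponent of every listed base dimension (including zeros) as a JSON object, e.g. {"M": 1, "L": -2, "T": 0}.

{"T": 0, "M": 1}

Exponent matrix [T,M] × [ω,σ,q,t,m]:
  T: [-1 -2 -3  1  0]
  M: [ 0  1  1  0  1]
  [T]: (1)·-1+(1)·1+(1)·0 = 0
  [M]: (1)·0+(1)·0+(1)·1 = 1
⇒ M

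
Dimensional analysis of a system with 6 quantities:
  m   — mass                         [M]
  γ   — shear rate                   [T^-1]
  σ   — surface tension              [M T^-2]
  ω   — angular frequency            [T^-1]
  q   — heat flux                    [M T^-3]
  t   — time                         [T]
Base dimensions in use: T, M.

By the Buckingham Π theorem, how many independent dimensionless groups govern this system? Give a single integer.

4

Dimensional matrix (T×M by m×γ×σ×ω×q×t):
  T: [ 0 -1 -2 -1 -3  1]
  M: [ 1  0  1  0  1  0]
RREF → pivots at {m,γ} ⇒ r = 2
Π count = n − r = 6 − 2 = 4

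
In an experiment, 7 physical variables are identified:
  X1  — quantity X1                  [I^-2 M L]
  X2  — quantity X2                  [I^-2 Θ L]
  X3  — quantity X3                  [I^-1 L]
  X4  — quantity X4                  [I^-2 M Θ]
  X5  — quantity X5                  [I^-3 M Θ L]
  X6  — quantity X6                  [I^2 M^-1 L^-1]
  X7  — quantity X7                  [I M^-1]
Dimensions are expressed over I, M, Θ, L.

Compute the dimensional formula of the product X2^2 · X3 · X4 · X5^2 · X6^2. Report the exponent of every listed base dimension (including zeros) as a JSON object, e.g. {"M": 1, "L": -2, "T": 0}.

{"I": -9, "M": 1, "Θ": 5, "L": 3}

Write exponents as rows I,M,Θ,L / cols X1,X2,X3,X4,X5,X6,X7:
  I: [-2 -2 -1 -2 -3  2  1]
  M: [ 1  0  0  1  1 -1 -1]
  Θ: [ 0  1  0  1  1  0  0]
  L: [ 1  1  1  0  1 -1  0]
  [I]: (2)·-2+(1)·-1+(1)·-2+(2)·-3+(2)·2 = -9
  [M]: (2)·0+(1)·0+(1)·1+(2)·1+(2)·-1 = 1
  [Θ]: (2)·1+(1)·0+(1)·1+(2)·1+(2)·0 = 5
  [L]: (2)·1+(1)·1+(1)·0+(2)·1+(2)·-1 = 3
⇒ I^-9 M Θ^5 L^3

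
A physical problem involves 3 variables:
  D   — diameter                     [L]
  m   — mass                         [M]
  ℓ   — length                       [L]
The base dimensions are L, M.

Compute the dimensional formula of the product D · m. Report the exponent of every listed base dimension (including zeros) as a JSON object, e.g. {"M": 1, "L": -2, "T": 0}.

{"L": 1, "M": 1}

Dimensional matrix (L×M by D×m×ℓ):
  L: [ 1  0  1]
  M: [ 0  1  0]
  [L]: (1)·1+(1)·0 = 1
  [M]: (1)·0+(1)·1 = 1
⇒ L M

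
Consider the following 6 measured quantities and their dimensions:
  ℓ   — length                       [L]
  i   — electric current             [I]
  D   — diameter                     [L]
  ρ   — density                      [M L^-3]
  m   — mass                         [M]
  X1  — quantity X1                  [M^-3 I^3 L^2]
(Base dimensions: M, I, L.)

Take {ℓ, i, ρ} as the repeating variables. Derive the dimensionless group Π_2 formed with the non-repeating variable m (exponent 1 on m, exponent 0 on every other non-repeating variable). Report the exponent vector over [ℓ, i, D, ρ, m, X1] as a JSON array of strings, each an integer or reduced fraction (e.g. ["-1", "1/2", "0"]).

["-3", "0", "0", "-1", "1", "0"]

Dimensional matrix (M×I×L by ℓ×i×D×ρ×m×X1):
  M: [ 0  0  0  1  1 -3]
  I: [ 0  1  0  0  0  3]
  L: [ 1  0  1 -3  0  2]
Row reduction gives pivot columns ℓ,i,ρ; rank = 3
Repeat: ℓ,i,ρ; free: D,m,X1
RREF:
  r0: [   1    0    1    0    3   -7]
  r1: [   0    1    0    0    0    3]
  r2: [   0    0    0    1    1   -3]
Fix exponent of m at 1, D at 0, X1 at 0; solve each RREF row for its pivot's exponent:
  r0: exp(ℓ) + (3)·1 = 0 ⇒ exp(ℓ) = -3
  r1: exp(i) + (0)·1 = 0 ⇒ exp(i) = 0
  r2: exp(ρ) + (1)·1 = 0 ⇒ exp(ρ) = -1
Π_2 = ℓ^-3 · ρ^-1 · m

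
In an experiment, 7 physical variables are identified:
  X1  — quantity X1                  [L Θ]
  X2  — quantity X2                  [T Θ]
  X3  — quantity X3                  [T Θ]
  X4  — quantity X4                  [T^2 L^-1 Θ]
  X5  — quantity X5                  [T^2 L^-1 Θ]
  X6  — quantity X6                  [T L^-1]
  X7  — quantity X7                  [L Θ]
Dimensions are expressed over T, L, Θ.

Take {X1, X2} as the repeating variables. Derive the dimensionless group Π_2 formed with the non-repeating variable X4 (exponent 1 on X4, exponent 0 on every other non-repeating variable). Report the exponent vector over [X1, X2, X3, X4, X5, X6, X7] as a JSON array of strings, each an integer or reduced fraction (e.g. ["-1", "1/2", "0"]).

Write exponents as rows T,L,Θ / cols X1,X2,X3,X4,X5,X6,X7:
  T: [ 0  1  1  2  2  1  0]
  L: [ 1  0  0 -1 -1 -1  1]
  Θ: [ 1  1  1  1  1  0  1]
Row reduction gives pivot columns X1,X2; rank = 2
Repeat: X1,X2; free: X3,X4,X5,X6,X7
RREF:
  r0: [   1    0    0   -1   -1   -1    1]
  r1: [   0    1    1    2    2    1    0]
  r2: [   0    0    0    0    0    0    0]
Fix exponent of X4 at 1, X3 at 0, X5 at 0, X6 at 0, X7 at 0; solve each RREF row for its pivot's exponent:
  r0: exp(X1) + (-1)·1 = 0 ⇒ exp(X1) = 1
  r1: exp(X2) + (2)·1 = 0 ⇒ exp(X2) = -2
Π_2 = X1 · X2^-2 · X4

["1", "-2", "0", "1", "0", "0", "0"]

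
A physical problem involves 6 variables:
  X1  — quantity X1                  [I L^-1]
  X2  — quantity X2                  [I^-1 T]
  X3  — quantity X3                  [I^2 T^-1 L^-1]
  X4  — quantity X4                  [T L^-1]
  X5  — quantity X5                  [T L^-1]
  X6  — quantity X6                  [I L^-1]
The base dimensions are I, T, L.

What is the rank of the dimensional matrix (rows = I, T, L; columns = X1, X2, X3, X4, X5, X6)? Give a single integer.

2

Write exponents as rows I,T,L / cols X1,X2,X3,X4,X5,X6:
  I: [ 1 -1  2  0  0  1]
  T: [ 0  1 -1  1  1  0]
  L: [-1  0 -1 -1 -1 -1]
RREF → pivots at {X1,X2} ⇒ r = 2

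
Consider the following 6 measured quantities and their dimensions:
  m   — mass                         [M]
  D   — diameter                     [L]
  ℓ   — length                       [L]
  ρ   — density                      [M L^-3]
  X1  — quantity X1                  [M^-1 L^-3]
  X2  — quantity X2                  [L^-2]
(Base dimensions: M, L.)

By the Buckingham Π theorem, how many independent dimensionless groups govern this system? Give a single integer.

Write exponents as rows M,L / cols m,D,ℓ,ρ,X1,X2:
  M: [ 1  0  0  1 -1  0]
  L: [ 0  1  1 -3 -3 -2]
RREF → pivots at {m,D} ⇒ r = 2
6 vars − rank 2 = 4 Π groups

4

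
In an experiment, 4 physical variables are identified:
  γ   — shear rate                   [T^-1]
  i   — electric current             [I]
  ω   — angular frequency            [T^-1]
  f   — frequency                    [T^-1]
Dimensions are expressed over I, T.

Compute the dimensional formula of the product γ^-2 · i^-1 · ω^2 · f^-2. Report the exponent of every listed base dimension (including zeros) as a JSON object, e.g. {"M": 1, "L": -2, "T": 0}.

Exponent matrix [I,T] × [γ,i,ω,f]:
  I: [ 0  1  0  0]
  T: [-1  0 -1 -1]
  [I]: (-2)·0+(-1)·1+(2)·0+(-2)·0 = -1
  [T]: (-2)·-1+(-1)·0+(2)·-1+(-2)·-1 = 2
⇒ I^-1 T^2

{"I": -1, "T": 2}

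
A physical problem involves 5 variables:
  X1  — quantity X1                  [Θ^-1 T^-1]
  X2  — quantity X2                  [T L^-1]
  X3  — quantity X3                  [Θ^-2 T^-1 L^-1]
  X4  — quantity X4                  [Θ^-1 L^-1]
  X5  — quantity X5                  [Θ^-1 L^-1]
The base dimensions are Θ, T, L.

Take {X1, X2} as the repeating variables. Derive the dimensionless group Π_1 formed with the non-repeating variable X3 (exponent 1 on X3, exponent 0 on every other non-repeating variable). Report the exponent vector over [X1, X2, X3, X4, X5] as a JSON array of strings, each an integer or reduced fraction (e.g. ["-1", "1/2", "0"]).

["-2", "-1", "1", "0", "0"]

Write exponents as rows Θ,T,L / cols X1,X2,X3,X4,X5:
  Θ: [-1  0 -2 -1 -1]
  T: [-1  1 -1  0  0]
  L: [ 0 -1 -1 -1 -1]
Echelon form has 2 nonzero rows (pivots: X1,X2)
Pivot set = {X1,X2}, free = {X3,X4,X5}
RREF:
  r0: [   1    0    2    1    1]
  r1: [   0    1    1    1    1]
  r2: [   0    0    0    0    0]
Fix exponent of X3 at 1, X4 at 0, X5 at 0; solve each RREF row for its pivot's exponent:
  r0: exp(X1) + (2)·1 = 0 ⇒ exp(X1) = -2
  r1: exp(X2) + (1)·1 = 0 ⇒ exp(X2) = -1
Π_1 = X1^-2 · X2^-1 · X3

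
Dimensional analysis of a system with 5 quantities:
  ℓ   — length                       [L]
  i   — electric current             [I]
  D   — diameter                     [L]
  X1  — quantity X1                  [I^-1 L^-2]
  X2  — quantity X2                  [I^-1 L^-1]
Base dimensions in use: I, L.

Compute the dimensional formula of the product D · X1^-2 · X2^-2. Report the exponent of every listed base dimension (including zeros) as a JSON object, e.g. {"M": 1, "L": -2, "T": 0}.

{"I": 4, "L": 7}

Write exponents as rows I,L / cols ℓ,i,D,X1,X2:
  I: [ 0  1  0 -1 -1]
  L: [ 1  0  1 -2 -1]
  [I]: (1)·0+(-2)·-1+(-2)·-1 = 4
  [L]: (1)·1+(-2)·-2+(-2)·-1 = 7
⇒ I^4 L^7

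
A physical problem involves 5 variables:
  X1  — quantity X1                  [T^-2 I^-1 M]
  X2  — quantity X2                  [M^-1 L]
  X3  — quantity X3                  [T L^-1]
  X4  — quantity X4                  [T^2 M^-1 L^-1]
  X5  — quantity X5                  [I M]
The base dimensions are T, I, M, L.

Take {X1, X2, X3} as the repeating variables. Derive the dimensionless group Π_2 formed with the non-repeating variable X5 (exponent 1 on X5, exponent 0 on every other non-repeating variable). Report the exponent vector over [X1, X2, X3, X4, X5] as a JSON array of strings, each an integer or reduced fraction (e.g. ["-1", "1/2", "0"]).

["1", "2", "2", "0", "1"]

Dimensional matrix (T×I×M×L by X1×X2×X3×X4×X5):
  T: [-2  0  1  2  0]
  I: [-1  0  0  0  1]
  M: [ 1 -1  0 -1  1]
  L: [ 0  1 -1 -1  0]
RREF → pivots at {X1,X2,X3} ⇒ r = 3
Repeat: X1,X2,X3; free: X4,X5
RREF:
  r0: [   1    0    0    0   -1]
  r1: [   0    1    0    1   -2]
  r2: [   0    0    1    2   -2]
  r3: [   0    0    0    0    0]
Fix exponent of X5 at 1, X4 at 0; solve each RREF row for its pivot's exponent:
  r0: exp(X1) + (-1)·1 = 0 ⇒ exp(X1) = 1
  r1: exp(X2) + (-2)·1 = 0 ⇒ exp(X2) = 2
  r2: exp(X3) + (-2)·1 = 0 ⇒ exp(X3) = 2
Π_2 = X1 · X2^2 · X3^2 · X5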